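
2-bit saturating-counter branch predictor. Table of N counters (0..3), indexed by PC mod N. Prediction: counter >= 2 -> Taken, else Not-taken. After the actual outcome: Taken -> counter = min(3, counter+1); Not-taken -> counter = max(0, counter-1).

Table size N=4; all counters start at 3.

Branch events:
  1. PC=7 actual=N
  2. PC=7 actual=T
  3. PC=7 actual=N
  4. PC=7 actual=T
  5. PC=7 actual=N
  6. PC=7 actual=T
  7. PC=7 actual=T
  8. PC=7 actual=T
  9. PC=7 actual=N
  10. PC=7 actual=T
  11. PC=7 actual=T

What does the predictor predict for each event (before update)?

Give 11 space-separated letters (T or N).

Answer: T T T T T T T T T T T

Derivation:
Ev 1: PC=7 idx=3 pred=T actual=N -> ctr[3]=2
Ev 2: PC=7 idx=3 pred=T actual=T -> ctr[3]=3
Ev 3: PC=7 idx=3 pred=T actual=N -> ctr[3]=2
Ev 4: PC=7 idx=3 pred=T actual=T -> ctr[3]=3
Ev 5: PC=7 idx=3 pred=T actual=N -> ctr[3]=2
Ev 6: PC=7 idx=3 pred=T actual=T -> ctr[3]=3
Ev 7: PC=7 idx=3 pred=T actual=T -> ctr[3]=3
Ev 8: PC=7 idx=3 pred=T actual=T -> ctr[3]=3
Ev 9: PC=7 idx=3 pred=T actual=N -> ctr[3]=2
Ev 10: PC=7 idx=3 pred=T actual=T -> ctr[3]=3
Ev 11: PC=7 idx=3 pred=T actual=T -> ctr[3]=3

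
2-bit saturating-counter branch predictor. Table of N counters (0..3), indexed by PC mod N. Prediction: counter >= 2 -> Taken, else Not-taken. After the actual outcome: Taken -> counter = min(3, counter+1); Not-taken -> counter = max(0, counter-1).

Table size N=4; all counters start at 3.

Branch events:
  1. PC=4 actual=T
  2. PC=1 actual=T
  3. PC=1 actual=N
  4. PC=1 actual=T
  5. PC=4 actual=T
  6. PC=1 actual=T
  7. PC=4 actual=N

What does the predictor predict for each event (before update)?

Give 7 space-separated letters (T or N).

Ev 1: PC=4 idx=0 pred=T actual=T -> ctr[0]=3
Ev 2: PC=1 idx=1 pred=T actual=T -> ctr[1]=3
Ev 3: PC=1 idx=1 pred=T actual=N -> ctr[1]=2
Ev 4: PC=1 idx=1 pred=T actual=T -> ctr[1]=3
Ev 5: PC=4 idx=0 pred=T actual=T -> ctr[0]=3
Ev 6: PC=1 idx=1 pred=T actual=T -> ctr[1]=3
Ev 7: PC=4 idx=0 pred=T actual=N -> ctr[0]=2

Answer: T T T T T T T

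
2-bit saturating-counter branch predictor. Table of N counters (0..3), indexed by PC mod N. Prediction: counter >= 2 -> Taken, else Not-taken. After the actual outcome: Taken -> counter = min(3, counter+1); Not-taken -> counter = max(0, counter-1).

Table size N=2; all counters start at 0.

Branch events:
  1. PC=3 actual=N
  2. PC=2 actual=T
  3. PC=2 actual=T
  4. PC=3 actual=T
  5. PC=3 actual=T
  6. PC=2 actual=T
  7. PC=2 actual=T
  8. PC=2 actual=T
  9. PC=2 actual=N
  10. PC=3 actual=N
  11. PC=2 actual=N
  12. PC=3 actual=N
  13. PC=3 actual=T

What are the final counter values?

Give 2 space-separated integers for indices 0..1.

Answer: 1 1

Derivation:
Ev 1: PC=3 idx=1 pred=N actual=N -> ctr[1]=0
Ev 2: PC=2 idx=0 pred=N actual=T -> ctr[0]=1
Ev 3: PC=2 idx=0 pred=N actual=T -> ctr[0]=2
Ev 4: PC=3 idx=1 pred=N actual=T -> ctr[1]=1
Ev 5: PC=3 idx=1 pred=N actual=T -> ctr[1]=2
Ev 6: PC=2 idx=0 pred=T actual=T -> ctr[0]=3
Ev 7: PC=2 idx=0 pred=T actual=T -> ctr[0]=3
Ev 8: PC=2 idx=0 pred=T actual=T -> ctr[0]=3
Ev 9: PC=2 idx=0 pred=T actual=N -> ctr[0]=2
Ev 10: PC=3 idx=1 pred=T actual=N -> ctr[1]=1
Ev 11: PC=2 idx=0 pred=T actual=N -> ctr[0]=1
Ev 12: PC=3 idx=1 pred=N actual=N -> ctr[1]=0
Ev 13: PC=3 idx=1 pred=N actual=T -> ctr[1]=1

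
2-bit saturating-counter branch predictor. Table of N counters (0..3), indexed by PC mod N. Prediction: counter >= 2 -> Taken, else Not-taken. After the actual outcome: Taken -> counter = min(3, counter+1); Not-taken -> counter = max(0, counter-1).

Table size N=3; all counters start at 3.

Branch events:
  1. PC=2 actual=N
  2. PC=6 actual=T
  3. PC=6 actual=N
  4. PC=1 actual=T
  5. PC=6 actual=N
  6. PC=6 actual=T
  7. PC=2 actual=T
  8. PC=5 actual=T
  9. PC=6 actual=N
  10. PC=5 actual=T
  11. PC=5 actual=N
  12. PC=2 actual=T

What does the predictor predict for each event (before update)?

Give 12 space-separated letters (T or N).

Ev 1: PC=2 idx=2 pred=T actual=N -> ctr[2]=2
Ev 2: PC=6 idx=0 pred=T actual=T -> ctr[0]=3
Ev 3: PC=6 idx=0 pred=T actual=N -> ctr[0]=2
Ev 4: PC=1 idx=1 pred=T actual=T -> ctr[1]=3
Ev 5: PC=6 idx=0 pred=T actual=N -> ctr[0]=1
Ev 6: PC=6 idx=0 pred=N actual=T -> ctr[0]=2
Ev 7: PC=2 idx=2 pred=T actual=T -> ctr[2]=3
Ev 8: PC=5 idx=2 pred=T actual=T -> ctr[2]=3
Ev 9: PC=6 idx=0 pred=T actual=N -> ctr[0]=1
Ev 10: PC=5 idx=2 pred=T actual=T -> ctr[2]=3
Ev 11: PC=5 idx=2 pred=T actual=N -> ctr[2]=2
Ev 12: PC=2 idx=2 pred=T actual=T -> ctr[2]=3

Answer: T T T T T N T T T T T T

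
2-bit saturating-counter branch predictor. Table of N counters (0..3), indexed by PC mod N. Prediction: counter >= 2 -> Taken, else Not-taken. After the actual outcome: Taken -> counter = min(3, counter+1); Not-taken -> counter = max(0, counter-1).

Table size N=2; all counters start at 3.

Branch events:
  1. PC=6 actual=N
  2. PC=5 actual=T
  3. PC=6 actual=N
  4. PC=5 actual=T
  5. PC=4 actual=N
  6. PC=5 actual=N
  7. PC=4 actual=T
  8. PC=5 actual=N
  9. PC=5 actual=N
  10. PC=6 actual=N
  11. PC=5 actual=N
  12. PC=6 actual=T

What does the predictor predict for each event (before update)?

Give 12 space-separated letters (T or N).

Answer: T T T T N T N T N N N N

Derivation:
Ev 1: PC=6 idx=0 pred=T actual=N -> ctr[0]=2
Ev 2: PC=5 idx=1 pred=T actual=T -> ctr[1]=3
Ev 3: PC=6 idx=0 pred=T actual=N -> ctr[0]=1
Ev 4: PC=5 idx=1 pred=T actual=T -> ctr[1]=3
Ev 5: PC=4 idx=0 pred=N actual=N -> ctr[0]=0
Ev 6: PC=5 idx=1 pred=T actual=N -> ctr[1]=2
Ev 7: PC=4 idx=0 pred=N actual=T -> ctr[0]=1
Ev 8: PC=5 idx=1 pred=T actual=N -> ctr[1]=1
Ev 9: PC=5 idx=1 pred=N actual=N -> ctr[1]=0
Ev 10: PC=6 idx=0 pred=N actual=N -> ctr[0]=0
Ev 11: PC=5 idx=1 pred=N actual=N -> ctr[1]=0
Ev 12: PC=6 idx=0 pred=N actual=T -> ctr[0]=1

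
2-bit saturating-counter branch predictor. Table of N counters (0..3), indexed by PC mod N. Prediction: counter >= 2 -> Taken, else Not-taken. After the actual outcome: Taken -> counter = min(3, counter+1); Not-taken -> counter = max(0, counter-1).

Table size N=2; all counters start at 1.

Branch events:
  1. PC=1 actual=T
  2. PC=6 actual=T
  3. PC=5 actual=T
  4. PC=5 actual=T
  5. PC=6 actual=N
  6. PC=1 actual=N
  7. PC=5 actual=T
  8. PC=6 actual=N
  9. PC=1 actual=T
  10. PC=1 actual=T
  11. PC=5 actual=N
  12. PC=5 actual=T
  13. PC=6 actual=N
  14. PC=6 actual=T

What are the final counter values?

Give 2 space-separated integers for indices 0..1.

Ev 1: PC=1 idx=1 pred=N actual=T -> ctr[1]=2
Ev 2: PC=6 idx=0 pred=N actual=T -> ctr[0]=2
Ev 3: PC=5 idx=1 pred=T actual=T -> ctr[1]=3
Ev 4: PC=5 idx=1 pred=T actual=T -> ctr[1]=3
Ev 5: PC=6 idx=0 pred=T actual=N -> ctr[0]=1
Ev 6: PC=1 idx=1 pred=T actual=N -> ctr[1]=2
Ev 7: PC=5 idx=1 pred=T actual=T -> ctr[1]=3
Ev 8: PC=6 idx=0 pred=N actual=N -> ctr[0]=0
Ev 9: PC=1 idx=1 pred=T actual=T -> ctr[1]=3
Ev 10: PC=1 idx=1 pred=T actual=T -> ctr[1]=3
Ev 11: PC=5 idx=1 pred=T actual=N -> ctr[1]=2
Ev 12: PC=5 idx=1 pred=T actual=T -> ctr[1]=3
Ev 13: PC=6 idx=0 pred=N actual=N -> ctr[0]=0
Ev 14: PC=6 idx=0 pred=N actual=T -> ctr[0]=1

Answer: 1 3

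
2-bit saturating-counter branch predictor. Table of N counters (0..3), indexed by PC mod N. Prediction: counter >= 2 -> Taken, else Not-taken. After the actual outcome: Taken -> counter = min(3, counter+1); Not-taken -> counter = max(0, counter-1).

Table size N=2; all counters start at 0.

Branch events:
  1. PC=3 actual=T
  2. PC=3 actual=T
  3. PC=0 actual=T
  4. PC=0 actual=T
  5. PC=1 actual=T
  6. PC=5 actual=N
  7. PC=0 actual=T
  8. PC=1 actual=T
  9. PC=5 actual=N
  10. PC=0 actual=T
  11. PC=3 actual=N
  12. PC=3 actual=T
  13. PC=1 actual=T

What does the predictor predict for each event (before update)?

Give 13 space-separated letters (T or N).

Answer: N N N N T T T T T T T N T

Derivation:
Ev 1: PC=3 idx=1 pred=N actual=T -> ctr[1]=1
Ev 2: PC=3 idx=1 pred=N actual=T -> ctr[1]=2
Ev 3: PC=0 idx=0 pred=N actual=T -> ctr[0]=1
Ev 4: PC=0 idx=0 pred=N actual=T -> ctr[0]=2
Ev 5: PC=1 idx=1 pred=T actual=T -> ctr[1]=3
Ev 6: PC=5 idx=1 pred=T actual=N -> ctr[1]=2
Ev 7: PC=0 idx=0 pred=T actual=T -> ctr[0]=3
Ev 8: PC=1 idx=1 pred=T actual=T -> ctr[1]=3
Ev 9: PC=5 idx=1 pred=T actual=N -> ctr[1]=2
Ev 10: PC=0 idx=0 pred=T actual=T -> ctr[0]=3
Ev 11: PC=3 idx=1 pred=T actual=N -> ctr[1]=1
Ev 12: PC=3 idx=1 pred=N actual=T -> ctr[1]=2
Ev 13: PC=1 idx=1 pred=T actual=T -> ctr[1]=3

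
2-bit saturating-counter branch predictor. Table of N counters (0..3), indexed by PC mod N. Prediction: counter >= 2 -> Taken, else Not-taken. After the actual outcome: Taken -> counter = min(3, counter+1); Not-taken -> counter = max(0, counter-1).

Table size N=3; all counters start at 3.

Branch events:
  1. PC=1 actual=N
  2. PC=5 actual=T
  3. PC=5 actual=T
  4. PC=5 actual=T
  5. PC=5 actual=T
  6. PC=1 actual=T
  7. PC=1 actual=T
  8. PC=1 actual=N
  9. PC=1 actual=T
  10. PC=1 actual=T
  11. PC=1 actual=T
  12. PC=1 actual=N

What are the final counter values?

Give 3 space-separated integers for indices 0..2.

Answer: 3 2 3

Derivation:
Ev 1: PC=1 idx=1 pred=T actual=N -> ctr[1]=2
Ev 2: PC=5 idx=2 pred=T actual=T -> ctr[2]=3
Ev 3: PC=5 idx=2 pred=T actual=T -> ctr[2]=3
Ev 4: PC=5 idx=2 pred=T actual=T -> ctr[2]=3
Ev 5: PC=5 idx=2 pred=T actual=T -> ctr[2]=3
Ev 6: PC=1 idx=1 pred=T actual=T -> ctr[1]=3
Ev 7: PC=1 idx=1 pred=T actual=T -> ctr[1]=3
Ev 8: PC=1 idx=1 pred=T actual=N -> ctr[1]=2
Ev 9: PC=1 idx=1 pred=T actual=T -> ctr[1]=3
Ev 10: PC=1 idx=1 pred=T actual=T -> ctr[1]=3
Ev 11: PC=1 idx=1 pred=T actual=T -> ctr[1]=3
Ev 12: PC=1 idx=1 pred=T actual=N -> ctr[1]=2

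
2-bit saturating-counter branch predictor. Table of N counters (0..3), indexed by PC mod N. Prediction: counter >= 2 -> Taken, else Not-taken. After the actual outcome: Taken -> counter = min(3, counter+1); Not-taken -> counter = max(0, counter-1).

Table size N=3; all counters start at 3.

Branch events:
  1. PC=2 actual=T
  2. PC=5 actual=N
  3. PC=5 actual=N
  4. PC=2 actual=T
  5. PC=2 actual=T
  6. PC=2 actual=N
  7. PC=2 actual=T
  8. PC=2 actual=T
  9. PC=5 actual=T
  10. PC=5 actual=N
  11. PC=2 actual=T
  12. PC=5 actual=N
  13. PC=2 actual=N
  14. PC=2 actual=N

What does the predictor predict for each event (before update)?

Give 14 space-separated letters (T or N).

Answer: T T T N T T T T T T T T T N

Derivation:
Ev 1: PC=2 idx=2 pred=T actual=T -> ctr[2]=3
Ev 2: PC=5 idx=2 pred=T actual=N -> ctr[2]=2
Ev 3: PC=5 idx=2 pred=T actual=N -> ctr[2]=1
Ev 4: PC=2 idx=2 pred=N actual=T -> ctr[2]=2
Ev 5: PC=2 idx=2 pred=T actual=T -> ctr[2]=3
Ev 6: PC=2 idx=2 pred=T actual=N -> ctr[2]=2
Ev 7: PC=2 idx=2 pred=T actual=T -> ctr[2]=3
Ev 8: PC=2 idx=2 pred=T actual=T -> ctr[2]=3
Ev 9: PC=5 idx=2 pred=T actual=T -> ctr[2]=3
Ev 10: PC=5 idx=2 pred=T actual=N -> ctr[2]=2
Ev 11: PC=2 idx=2 pred=T actual=T -> ctr[2]=3
Ev 12: PC=5 idx=2 pred=T actual=N -> ctr[2]=2
Ev 13: PC=2 idx=2 pred=T actual=N -> ctr[2]=1
Ev 14: PC=2 idx=2 pred=N actual=N -> ctr[2]=0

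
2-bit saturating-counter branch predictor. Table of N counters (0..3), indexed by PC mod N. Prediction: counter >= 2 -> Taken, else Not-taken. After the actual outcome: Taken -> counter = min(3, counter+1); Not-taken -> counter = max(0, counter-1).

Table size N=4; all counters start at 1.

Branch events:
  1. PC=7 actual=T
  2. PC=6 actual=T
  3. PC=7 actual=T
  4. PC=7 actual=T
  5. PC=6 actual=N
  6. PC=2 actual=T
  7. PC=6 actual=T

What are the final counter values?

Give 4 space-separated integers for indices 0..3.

Answer: 1 1 3 3

Derivation:
Ev 1: PC=7 idx=3 pred=N actual=T -> ctr[3]=2
Ev 2: PC=6 idx=2 pred=N actual=T -> ctr[2]=2
Ev 3: PC=7 idx=3 pred=T actual=T -> ctr[3]=3
Ev 4: PC=7 idx=3 pred=T actual=T -> ctr[3]=3
Ev 5: PC=6 idx=2 pred=T actual=N -> ctr[2]=1
Ev 6: PC=2 idx=2 pred=N actual=T -> ctr[2]=2
Ev 7: PC=6 idx=2 pred=T actual=T -> ctr[2]=3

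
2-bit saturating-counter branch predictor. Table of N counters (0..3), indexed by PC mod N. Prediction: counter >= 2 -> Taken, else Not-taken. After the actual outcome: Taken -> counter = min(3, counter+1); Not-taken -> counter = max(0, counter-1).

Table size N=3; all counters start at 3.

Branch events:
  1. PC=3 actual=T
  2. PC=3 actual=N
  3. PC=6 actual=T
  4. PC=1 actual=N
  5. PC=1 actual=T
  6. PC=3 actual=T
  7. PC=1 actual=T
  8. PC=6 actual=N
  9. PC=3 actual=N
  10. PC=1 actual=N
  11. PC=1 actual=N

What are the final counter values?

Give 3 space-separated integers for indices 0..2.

Answer: 1 1 3

Derivation:
Ev 1: PC=3 idx=0 pred=T actual=T -> ctr[0]=3
Ev 2: PC=3 idx=0 pred=T actual=N -> ctr[0]=2
Ev 3: PC=6 idx=0 pred=T actual=T -> ctr[0]=3
Ev 4: PC=1 idx=1 pred=T actual=N -> ctr[1]=2
Ev 5: PC=1 idx=1 pred=T actual=T -> ctr[1]=3
Ev 6: PC=3 idx=0 pred=T actual=T -> ctr[0]=3
Ev 7: PC=1 idx=1 pred=T actual=T -> ctr[1]=3
Ev 8: PC=6 idx=0 pred=T actual=N -> ctr[0]=2
Ev 9: PC=3 idx=0 pred=T actual=N -> ctr[0]=1
Ev 10: PC=1 idx=1 pred=T actual=N -> ctr[1]=2
Ev 11: PC=1 idx=1 pred=T actual=N -> ctr[1]=1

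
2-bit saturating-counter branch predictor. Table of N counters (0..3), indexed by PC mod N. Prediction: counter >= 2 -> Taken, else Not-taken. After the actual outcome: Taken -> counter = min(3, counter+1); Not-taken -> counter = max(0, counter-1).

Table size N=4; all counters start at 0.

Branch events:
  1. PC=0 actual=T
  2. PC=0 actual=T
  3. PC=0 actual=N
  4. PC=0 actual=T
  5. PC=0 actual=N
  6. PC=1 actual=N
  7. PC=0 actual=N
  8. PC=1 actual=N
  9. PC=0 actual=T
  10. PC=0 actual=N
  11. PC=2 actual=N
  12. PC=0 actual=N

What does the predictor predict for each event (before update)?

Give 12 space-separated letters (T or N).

Ev 1: PC=0 idx=0 pred=N actual=T -> ctr[0]=1
Ev 2: PC=0 idx=0 pred=N actual=T -> ctr[0]=2
Ev 3: PC=0 idx=0 pred=T actual=N -> ctr[0]=1
Ev 4: PC=0 idx=0 pred=N actual=T -> ctr[0]=2
Ev 5: PC=0 idx=0 pred=T actual=N -> ctr[0]=1
Ev 6: PC=1 idx=1 pred=N actual=N -> ctr[1]=0
Ev 7: PC=0 idx=0 pred=N actual=N -> ctr[0]=0
Ev 8: PC=1 idx=1 pred=N actual=N -> ctr[1]=0
Ev 9: PC=0 idx=0 pred=N actual=T -> ctr[0]=1
Ev 10: PC=0 idx=0 pred=N actual=N -> ctr[0]=0
Ev 11: PC=2 idx=2 pred=N actual=N -> ctr[2]=0
Ev 12: PC=0 idx=0 pred=N actual=N -> ctr[0]=0

Answer: N N T N T N N N N N N N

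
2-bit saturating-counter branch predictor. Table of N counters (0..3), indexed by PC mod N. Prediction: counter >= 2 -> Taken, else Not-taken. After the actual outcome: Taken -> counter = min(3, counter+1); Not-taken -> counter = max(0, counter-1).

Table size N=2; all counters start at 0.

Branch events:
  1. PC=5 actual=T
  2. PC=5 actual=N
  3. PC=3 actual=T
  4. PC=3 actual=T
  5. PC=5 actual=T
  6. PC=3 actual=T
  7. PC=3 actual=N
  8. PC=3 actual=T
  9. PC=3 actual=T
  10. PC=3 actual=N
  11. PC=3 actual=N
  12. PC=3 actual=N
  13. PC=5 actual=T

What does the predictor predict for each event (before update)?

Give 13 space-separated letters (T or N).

Answer: N N N N T T T T T T T N N

Derivation:
Ev 1: PC=5 idx=1 pred=N actual=T -> ctr[1]=1
Ev 2: PC=5 idx=1 pred=N actual=N -> ctr[1]=0
Ev 3: PC=3 idx=1 pred=N actual=T -> ctr[1]=1
Ev 4: PC=3 idx=1 pred=N actual=T -> ctr[1]=2
Ev 5: PC=5 idx=1 pred=T actual=T -> ctr[1]=3
Ev 6: PC=3 idx=1 pred=T actual=T -> ctr[1]=3
Ev 7: PC=3 idx=1 pred=T actual=N -> ctr[1]=2
Ev 8: PC=3 idx=1 pred=T actual=T -> ctr[1]=3
Ev 9: PC=3 idx=1 pred=T actual=T -> ctr[1]=3
Ev 10: PC=3 idx=1 pred=T actual=N -> ctr[1]=2
Ev 11: PC=3 idx=1 pred=T actual=N -> ctr[1]=1
Ev 12: PC=3 idx=1 pred=N actual=N -> ctr[1]=0
Ev 13: PC=5 idx=1 pred=N actual=T -> ctr[1]=1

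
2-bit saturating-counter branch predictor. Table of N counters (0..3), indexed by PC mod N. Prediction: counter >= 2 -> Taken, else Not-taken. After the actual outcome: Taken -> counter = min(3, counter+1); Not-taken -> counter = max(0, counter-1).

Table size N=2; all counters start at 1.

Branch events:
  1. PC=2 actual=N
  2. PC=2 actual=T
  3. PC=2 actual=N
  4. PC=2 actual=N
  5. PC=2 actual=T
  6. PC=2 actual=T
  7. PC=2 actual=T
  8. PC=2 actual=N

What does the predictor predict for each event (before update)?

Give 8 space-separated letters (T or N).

Answer: N N N N N N T T

Derivation:
Ev 1: PC=2 idx=0 pred=N actual=N -> ctr[0]=0
Ev 2: PC=2 idx=0 pred=N actual=T -> ctr[0]=1
Ev 3: PC=2 idx=0 pred=N actual=N -> ctr[0]=0
Ev 4: PC=2 idx=0 pred=N actual=N -> ctr[0]=0
Ev 5: PC=2 idx=0 pred=N actual=T -> ctr[0]=1
Ev 6: PC=2 idx=0 pred=N actual=T -> ctr[0]=2
Ev 7: PC=2 idx=0 pred=T actual=T -> ctr[0]=3
Ev 8: PC=2 idx=0 pred=T actual=N -> ctr[0]=2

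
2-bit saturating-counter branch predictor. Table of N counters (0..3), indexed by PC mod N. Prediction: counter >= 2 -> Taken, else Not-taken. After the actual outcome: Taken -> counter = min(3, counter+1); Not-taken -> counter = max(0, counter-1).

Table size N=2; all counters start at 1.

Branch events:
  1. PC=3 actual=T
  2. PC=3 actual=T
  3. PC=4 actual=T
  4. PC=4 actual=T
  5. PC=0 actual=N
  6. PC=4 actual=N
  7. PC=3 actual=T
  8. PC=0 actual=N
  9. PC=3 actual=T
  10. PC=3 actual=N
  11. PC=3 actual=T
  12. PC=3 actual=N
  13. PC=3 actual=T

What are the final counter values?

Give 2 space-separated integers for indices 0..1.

Ev 1: PC=3 idx=1 pred=N actual=T -> ctr[1]=2
Ev 2: PC=3 idx=1 pred=T actual=T -> ctr[1]=3
Ev 3: PC=4 idx=0 pred=N actual=T -> ctr[0]=2
Ev 4: PC=4 idx=0 pred=T actual=T -> ctr[0]=3
Ev 5: PC=0 idx=0 pred=T actual=N -> ctr[0]=2
Ev 6: PC=4 idx=0 pred=T actual=N -> ctr[0]=1
Ev 7: PC=3 idx=1 pred=T actual=T -> ctr[1]=3
Ev 8: PC=0 idx=0 pred=N actual=N -> ctr[0]=0
Ev 9: PC=3 idx=1 pred=T actual=T -> ctr[1]=3
Ev 10: PC=3 idx=1 pred=T actual=N -> ctr[1]=2
Ev 11: PC=3 idx=1 pred=T actual=T -> ctr[1]=3
Ev 12: PC=3 idx=1 pred=T actual=N -> ctr[1]=2
Ev 13: PC=3 idx=1 pred=T actual=T -> ctr[1]=3

Answer: 0 3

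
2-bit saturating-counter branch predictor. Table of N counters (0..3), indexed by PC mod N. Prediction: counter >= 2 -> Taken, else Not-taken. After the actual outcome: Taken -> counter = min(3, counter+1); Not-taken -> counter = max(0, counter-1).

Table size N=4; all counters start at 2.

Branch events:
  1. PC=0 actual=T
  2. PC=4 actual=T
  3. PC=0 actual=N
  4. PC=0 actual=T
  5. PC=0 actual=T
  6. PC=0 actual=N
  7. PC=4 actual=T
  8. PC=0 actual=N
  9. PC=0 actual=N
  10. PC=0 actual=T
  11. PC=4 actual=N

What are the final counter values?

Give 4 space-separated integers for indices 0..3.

Answer: 1 2 2 2

Derivation:
Ev 1: PC=0 idx=0 pred=T actual=T -> ctr[0]=3
Ev 2: PC=4 idx=0 pred=T actual=T -> ctr[0]=3
Ev 3: PC=0 idx=0 pred=T actual=N -> ctr[0]=2
Ev 4: PC=0 idx=0 pred=T actual=T -> ctr[0]=3
Ev 5: PC=0 idx=0 pred=T actual=T -> ctr[0]=3
Ev 6: PC=0 idx=0 pred=T actual=N -> ctr[0]=2
Ev 7: PC=4 idx=0 pred=T actual=T -> ctr[0]=3
Ev 8: PC=0 idx=0 pred=T actual=N -> ctr[0]=2
Ev 9: PC=0 idx=0 pred=T actual=N -> ctr[0]=1
Ev 10: PC=0 idx=0 pred=N actual=T -> ctr[0]=2
Ev 11: PC=4 idx=0 pred=T actual=N -> ctr[0]=1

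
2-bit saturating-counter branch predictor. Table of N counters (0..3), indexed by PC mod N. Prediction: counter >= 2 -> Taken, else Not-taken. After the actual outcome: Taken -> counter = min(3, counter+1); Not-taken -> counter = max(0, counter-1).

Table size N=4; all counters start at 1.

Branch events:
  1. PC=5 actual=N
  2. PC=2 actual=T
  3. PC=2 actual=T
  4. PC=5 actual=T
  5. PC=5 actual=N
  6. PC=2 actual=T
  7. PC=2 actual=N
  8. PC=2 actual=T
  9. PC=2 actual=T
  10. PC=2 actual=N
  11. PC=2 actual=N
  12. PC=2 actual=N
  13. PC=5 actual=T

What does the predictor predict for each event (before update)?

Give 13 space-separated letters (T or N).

Answer: N N T N N T T T T T T N N

Derivation:
Ev 1: PC=5 idx=1 pred=N actual=N -> ctr[1]=0
Ev 2: PC=2 idx=2 pred=N actual=T -> ctr[2]=2
Ev 3: PC=2 idx=2 pred=T actual=T -> ctr[2]=3
Ev 4: PC=5 idx=1 pred=N actual=T -> ctr[1]=1
Ev 5: PC=5 idx=1 pred=N actual=N -> ctr[1]=0
Ev 6: PC=2 idx=2 pred=T actual=T -> ctr[2]=3
Ev 7: PC=2 idx=2 pred=T actual=N -> ctr[2]=2
Ev 8: PC=2 idx=2 pred=T actual=T -> ctr[2]=3
Ev 9: PC=2 idx=2 pred=T actual=T -> ctr[2]=3
Ev 10: PC=2 idx=2 pred=T actual=N -> ctr[2]=2
Ev 11: PC=2 idx=2 pred=T actual=N -> ctr[2]=1
Ev 12: PC=2 idx=2 pred=N actual=N -> ctr[2]=0
Ev 13: PC=5 idx=1 pred=N actual=T -> ctr[1]=1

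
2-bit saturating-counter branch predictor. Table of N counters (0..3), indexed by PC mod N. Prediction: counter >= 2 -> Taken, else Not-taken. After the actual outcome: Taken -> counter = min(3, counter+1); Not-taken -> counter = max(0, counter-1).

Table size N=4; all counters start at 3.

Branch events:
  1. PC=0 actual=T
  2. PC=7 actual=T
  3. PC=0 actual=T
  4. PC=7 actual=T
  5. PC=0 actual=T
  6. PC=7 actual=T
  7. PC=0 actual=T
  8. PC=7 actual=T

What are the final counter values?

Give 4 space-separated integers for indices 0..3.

Ev 1: PC=0 idx=0 pred=T actual=T -> ctr[0]=3
Ev 2: PC=7 idx=3 pred=T actual=T -> ctr[3]=3
Ev 3: PC=0 idx=0 pred=T actual=T -> ctr[0]=3
Ev 4: PC=7 idx=3 pred=T actual=T -> ctr[3]=3
Ev 5: PC=0 idx=0 pred=T actual=T -> ctr[0]=3
Ev 6: PC=7 idx=3 pred=T actual=T -> ctr[3]=3
Ev 7: PC=0 idx=0 pred=T actual=T -> ctr[0]=3
Ev 8: PC=7 idx=3 pred=T actual=T -> ctr[3]=3

Answer: 3 3 3 3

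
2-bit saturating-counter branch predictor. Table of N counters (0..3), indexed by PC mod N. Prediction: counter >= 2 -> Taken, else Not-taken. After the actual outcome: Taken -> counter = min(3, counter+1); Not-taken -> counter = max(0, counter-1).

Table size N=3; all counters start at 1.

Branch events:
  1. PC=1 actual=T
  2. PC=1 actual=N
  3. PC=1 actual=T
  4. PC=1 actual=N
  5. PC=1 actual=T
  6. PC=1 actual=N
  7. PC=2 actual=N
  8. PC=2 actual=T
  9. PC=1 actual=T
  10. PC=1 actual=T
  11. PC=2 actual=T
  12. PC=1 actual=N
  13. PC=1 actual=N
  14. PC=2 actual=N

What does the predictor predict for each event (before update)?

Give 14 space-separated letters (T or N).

Ev 1: PC=1 idx=1 pred=N actual=T -> ctr[1]=2
Ev 2: PC=1 idx=1 pred=T actual=N -> ctr[1]=1
Ev 3: PC=1 idx=1 pred=N actual=T -> ctr[1]=2
Ev 4: PC=1 idx=1 pred=T actual=N -> ctr[1]=1
Ev 5: PC=1 idx=1 pred=N actual=T -> ctr[1]=2
Ev 6: PC=1 idx=1 pred=T actual=N -> ctr[1]=1
Ev 7: PC=2 idx=2 pred=N actual=N -> ctr[2]=0
Ev 8: PC=2 idx=2 pred=N actual=T -> ctr[2]=1
Ev 9: PC=1 idx=1 pred=N actual=T -> ctr[1]=2
Ev 10: PC=1 idx=1 pred=T actual=T -> ctr[1]=3
Ev 11: PC=2 idx=2 pred=N actual=T -> ctr[2]=2
Ev 12: PC=1 idx=1 pred=T actual=N -> ctr[1]=2
Ev 13: PC=1 idx=1 pred=T actual=N -> ctr[1]=1
Ev 14: PC=2 idx=2 pred=T actual=N -> ctr[2]=1

Answer: N T N T N T N N N T N T T T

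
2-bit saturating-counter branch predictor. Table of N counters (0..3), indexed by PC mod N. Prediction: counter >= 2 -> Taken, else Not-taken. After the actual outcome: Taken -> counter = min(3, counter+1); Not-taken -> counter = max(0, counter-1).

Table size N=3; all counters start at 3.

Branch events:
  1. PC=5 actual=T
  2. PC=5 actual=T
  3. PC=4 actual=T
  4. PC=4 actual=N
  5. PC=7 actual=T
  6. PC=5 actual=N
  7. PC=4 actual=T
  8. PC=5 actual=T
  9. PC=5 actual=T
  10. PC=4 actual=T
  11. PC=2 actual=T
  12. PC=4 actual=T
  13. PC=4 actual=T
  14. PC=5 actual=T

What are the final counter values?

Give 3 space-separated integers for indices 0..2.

Ev 1: PC=5 idx=2 pred=T actual=T -> ctr[2]=3
Ev 2: PC=5 idx=2 pred=T actual=T -> ctr[2]=3
Ev 3: PC=4 idx=1 pred=T actual=T -> ctr[1]=3
Ev 4: PC=4 idx=1 pred=T actual=N -> ctr[1]=2
Ev 5: PC=7 idx=1 pred=T actual=T -> ctr[1]=3
Ev 6: PC=5 idx=2 pred=T actual=N -> ctr[2]=2
Ev 7: PC=4 idx=1 pred=T actual=T -> ctr[1]=3
Ev 8: PC=5 idx=2 pred=T actual=T -> ctr[2]=3
Ev 9: PC=5 idx=2 pred=T actual=T -> ctr[2]=3
Ev 10: PC=4 idx=1 pred=T actual=T -> ctr[1]=3
Ev 11: PC=2 idx=2 pred=T actual=T -> ctr[2]=3
Ev 12: PC=4 idx=1 pred=T actual=T -> ctr[1]=3
Ev 13: PC=4 idx=1 pred=T actual=T -> ctr[1]=3
Ev 14: PC=5 idx=2 pred=T actual=T -> ctr[2]=3

Answer: 3 3 3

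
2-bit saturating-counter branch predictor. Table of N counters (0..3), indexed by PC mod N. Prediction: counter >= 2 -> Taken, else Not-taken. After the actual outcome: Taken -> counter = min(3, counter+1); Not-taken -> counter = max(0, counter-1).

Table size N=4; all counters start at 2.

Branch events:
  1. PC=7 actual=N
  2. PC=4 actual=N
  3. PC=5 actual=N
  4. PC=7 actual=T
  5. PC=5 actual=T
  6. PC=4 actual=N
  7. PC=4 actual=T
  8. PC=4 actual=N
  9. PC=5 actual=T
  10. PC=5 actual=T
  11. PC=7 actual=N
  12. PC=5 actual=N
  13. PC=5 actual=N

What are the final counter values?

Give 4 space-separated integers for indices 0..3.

Ev 1: PC=7 idx=3 pred=T actual=N -> ctr[3]=1
Ev 2: PC=4 idx=0 pred=T actual=N -> ctr[0]=1
Ev 3: PC=5 idx=1 pred=T actual=N -> ctr[1]=1
Ev 4: PC=7 idx=3 pred=N actual=T -> ctr[3]=2
Ev 5: PC=5 idx=1 pred=N actual=T -> ctr[1]=2
Ev 6: PC=4 idx=0 pred=N actual=N -> ctr[0]=0
Ev 7: PC=4 idx=0 pred=N actual=T -> ctr[0]=1
Ev 8: PC=4 idx=0 pred=N actual=N -> ctr[0]=0
Ev 9: PC=5 idx=1 pred=T actual=T -> ctr[1]=3
Ev 10: PC=5 idx=1 pred=T actual=T -> ctr[1]=3
Ev 11: PC=7 idx=3 pred=T actual=N -> ctr[3]=1
Ev 12: PC=5 idx=1 pred=T actual=N -> ctr[1]=2
Ev 13: PC=5 idx=1 pred=T actual=N -> ctr[1]=1

Answer: 0 1 2 1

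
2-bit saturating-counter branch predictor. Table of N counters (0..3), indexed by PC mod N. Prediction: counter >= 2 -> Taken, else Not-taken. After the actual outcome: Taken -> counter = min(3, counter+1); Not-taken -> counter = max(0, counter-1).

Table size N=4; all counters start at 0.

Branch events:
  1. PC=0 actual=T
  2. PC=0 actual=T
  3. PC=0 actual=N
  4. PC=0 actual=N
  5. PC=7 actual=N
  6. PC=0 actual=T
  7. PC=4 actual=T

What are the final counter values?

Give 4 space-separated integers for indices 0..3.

Ev 1: PC=0 idx=0 pred=N actual=T -> ctr[0]=1
Ev 2: PC=0 idx=0 pred=N actual=T -> ctr[0]=2
Ev 3: PC=0 idx=0 pred=T actual=N -> ctr[0]=1
Ev 4: PC=0 idx=0 pred=N actual=N -> ctr[0]=0
Ev 5: PC=7 idx=3 pred=N actual=N -> ctr[3]=0
Ev 6: PC=0 idx=0 pred=N actual=T -> ctr[0]=1
Ev 7: PC=4 idx=0 pred=N actual=T -> ctr[0]=2

Answer: 2 0 0 0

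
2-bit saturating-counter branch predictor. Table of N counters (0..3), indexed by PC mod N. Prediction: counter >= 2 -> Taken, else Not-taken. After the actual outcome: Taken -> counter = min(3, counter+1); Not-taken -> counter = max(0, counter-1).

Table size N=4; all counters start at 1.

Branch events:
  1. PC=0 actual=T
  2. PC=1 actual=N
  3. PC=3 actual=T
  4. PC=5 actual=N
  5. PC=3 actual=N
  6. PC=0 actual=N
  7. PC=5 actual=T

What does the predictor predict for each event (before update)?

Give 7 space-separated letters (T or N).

Ev 1: PC=0 idx=0 pred=N actual=T -> ctr[0]=2
Ev 2: PC=1 idx=1 pred=N actual=N -> ctr[1]=0
Ev 3: PC=3 idx=3 pred=N actual=T -> ctr[3]=2
Ev 4: PC=5 idx=1 pred=N actual=N -> ctr[1]=0
Ev 5: PC=3 idx=3 pred=T actual=N -> ctr[3]=1
Ev 6: PC=0 idx=0 pred=T actual=N -> ctr[0]=1
Ev 7: PC=5 idx=1 pred=N actual=T -> ctr[1]=1

Answer: N N N N T T N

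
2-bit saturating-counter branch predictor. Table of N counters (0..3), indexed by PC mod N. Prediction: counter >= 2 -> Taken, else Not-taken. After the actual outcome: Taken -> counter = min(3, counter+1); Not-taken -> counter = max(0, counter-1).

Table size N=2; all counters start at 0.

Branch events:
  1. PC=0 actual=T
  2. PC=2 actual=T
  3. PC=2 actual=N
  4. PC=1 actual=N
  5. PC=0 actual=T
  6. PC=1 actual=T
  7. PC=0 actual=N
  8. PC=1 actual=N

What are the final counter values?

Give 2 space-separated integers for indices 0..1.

Ev 1: PC=0 idx=0 pred=N actual=T -> ctr[0]=1
Ev 2: PC=2 idx=0 pred=N actual=T -> ctr[0]=2
Ev 3: PC=2 idx=0 pred=T actual=N -> ctr[0]=1
Ev 4: PC=1 idx=1 pred=N actual=N -> ctr[1]=0
Ev 5: PC=0 idx=0 pred=N actual=T -> ctr[0]=2
Ev 6: PC=1 idx=1 pred=N actual=T -> ctr[1]=1
Ev 7: PC=0 idx=0 pred=T actual=N -> ctr[0]=1
Ev 8: PC=1 idx=1 pred=N actual=N -> ctr[1]=0

Answer: 1 0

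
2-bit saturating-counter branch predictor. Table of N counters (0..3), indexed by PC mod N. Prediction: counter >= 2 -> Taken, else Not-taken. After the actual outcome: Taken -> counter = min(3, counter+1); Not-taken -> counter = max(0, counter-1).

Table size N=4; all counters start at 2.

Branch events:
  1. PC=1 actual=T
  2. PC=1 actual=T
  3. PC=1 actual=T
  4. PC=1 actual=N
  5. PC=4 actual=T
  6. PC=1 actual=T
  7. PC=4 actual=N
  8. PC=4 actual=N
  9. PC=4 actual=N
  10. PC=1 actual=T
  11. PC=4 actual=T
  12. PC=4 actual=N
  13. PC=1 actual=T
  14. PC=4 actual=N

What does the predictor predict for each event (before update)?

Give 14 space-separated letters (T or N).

Ev 1: PC=1 idx=1 pred=T actual=T -> ctr[1]=3
Ev 2: PC=1 idx=1 pred=T actual=T -> ctr[1]=3
Ev 3: PC=1 idx=1 pred=T actual=T -> ctr[1]=3
Ev 4: PC=1 idx=1 pred=T actual=N -> ctr[1]=2
Ev 5: PC=4 idx=0 pred=T actual=T -> ctr[0]=3
Ev 6: PC=1 idx=1 pred=T actual=T -> ctr[1]=3
Ev 7: PC=4 idx=0 pred=T actual=N -> ctr[0]=2
Ev 8: PC=4 idx=0 pred=T actual=N -> ctr[0]=1
Ev 9: PC=4 idx=0 pred=N actual=N -> ctr[0]=0
Ev 10: PC=1 idx=1 pred=T actual=T -> ctr[1]=3
Ev 11: PC=4 idx=0 pred=N actual=T -> ctr[0]=1
Ev 12: PC=4 idx=0 pred=N actual=N -> ctr[0]=0
Ev 13: PC=1 idx=1 pred=T actual=T -> ctr[1]=3
Ev 14: PC=4 idx=0 pred=N actual=N -> ctr[0]=0

Answer: T T T T T T T T N T N N T N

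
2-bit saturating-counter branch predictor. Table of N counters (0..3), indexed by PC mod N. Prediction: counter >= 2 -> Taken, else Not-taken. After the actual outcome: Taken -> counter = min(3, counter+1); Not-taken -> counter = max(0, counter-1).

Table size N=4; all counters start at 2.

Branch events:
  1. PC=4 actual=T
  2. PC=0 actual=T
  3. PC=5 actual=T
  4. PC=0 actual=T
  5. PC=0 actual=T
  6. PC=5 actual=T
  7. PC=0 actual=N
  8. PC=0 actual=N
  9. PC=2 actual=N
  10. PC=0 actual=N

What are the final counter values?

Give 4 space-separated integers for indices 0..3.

Ev 1: PC=4 idx=0 pred=T actual=T -> ctr[0]=3
Ev 2: PC=0 idx=0 pred=T actual=T -> ctr[0]=3
Ev 3: PC=5 idx=1 pred=T actual=T -> ctr[1]=3
Ev 4: PC=0 idx=0 pred=T actual=T -> ctr[0]=3
Ev 5: PC=0 idx=0 pred=T actual=T -> ctr[0]=3
Ev 6: PC=5 idx=1 pred=T actual=T -> ctr[1]=3
Ev 7: PC=0 idx=0 pred=T actual=N -> ctr[0]=2
Ev 8: PC=0 idx=0 pred=T actual=N -> ctr[0]=1
Ev 9: PC=2 idx=2 pred=T actual=N -> ctr[2]=1
Ev 10: PC=0 idx=0 pred=N actual=N -> ctr[0]=0

Answer: 0 3 1 2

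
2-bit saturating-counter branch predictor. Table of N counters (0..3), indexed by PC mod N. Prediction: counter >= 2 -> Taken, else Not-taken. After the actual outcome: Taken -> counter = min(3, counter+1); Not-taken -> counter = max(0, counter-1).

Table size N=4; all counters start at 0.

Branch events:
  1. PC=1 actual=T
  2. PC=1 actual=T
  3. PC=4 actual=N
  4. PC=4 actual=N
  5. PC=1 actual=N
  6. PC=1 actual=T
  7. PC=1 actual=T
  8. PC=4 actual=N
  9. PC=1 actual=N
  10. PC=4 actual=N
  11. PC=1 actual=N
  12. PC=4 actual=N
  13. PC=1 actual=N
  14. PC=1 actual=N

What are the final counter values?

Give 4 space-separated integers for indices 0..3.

Ev 1: PC=1 idx=1 pred=N actual=T -> ctr[1]=1
Ev 2: PC=1 idx=1 pred=N actual=T -> ctr[1]=2
Ev 3: PC=4 idx=0 pred=N actual=N -> ctr[0]=0
Ev 4: PC=4 idx=0 pred=N actual=N -> ctr[0]=0
Ev 5: PC=1 idx=1 pred=T actual=N -> ctr[1]=1
Ev 6: PC=1 idx=1 pred=N actual=T -> ctr[1]=2
Ev 7: PC=1 idx=1 pred=T actual=T -> ctr[1]=3
Ev 8: PC=4 idx=0 pred=N actual=N -> ctr[0]=0
Ev 9: PC=1 idx=1 pred=T actual=N -> ctr[1]=2
Ev 10: PC=4 idx=0 pred=N actual=N -> ctr[0]=0
Ev 11: PC=1 idx=1 pred=T actual=N -> ctr[1]=1
Ev 12: PC=4 idx=0 pred=N actual=N -> ctr[0]=0
Ev 13: PC=1 idx=1 pred=N actual=N -> ctr[1]=0
Ev 14: PC=1 idx=1 pred=N actual=N -> ctr[1]=0

Answer: 0 0 0 0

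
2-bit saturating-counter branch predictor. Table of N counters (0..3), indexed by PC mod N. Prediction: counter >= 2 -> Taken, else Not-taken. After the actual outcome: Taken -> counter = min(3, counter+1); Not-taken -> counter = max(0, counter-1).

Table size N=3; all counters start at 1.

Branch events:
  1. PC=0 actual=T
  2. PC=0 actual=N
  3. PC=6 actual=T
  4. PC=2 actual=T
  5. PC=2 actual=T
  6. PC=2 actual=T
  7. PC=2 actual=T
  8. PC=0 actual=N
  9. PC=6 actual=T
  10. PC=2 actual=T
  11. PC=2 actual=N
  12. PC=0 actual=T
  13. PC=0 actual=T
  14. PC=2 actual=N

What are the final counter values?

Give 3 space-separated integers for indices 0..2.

Answer: 3 1 1

Derivation:
Ev 1: PC=0 idx=0 pred=N actual=T -> ctr[0]=2
Ev 2: PC=0 idx=0 pred=T actual=N -> ctr[0]=1
Ev 3: PC=6 idx=0 pred=N actual=T -> ctr[0]=2
Ev 4: PC=2 idx=2 pred=N actual=T -> ctr[2]=2
Ev 5: PC=2 idx=2 pred=T actual=T -> ctr[2]=3
Ev 6: PC=2 idx=2 pred=T actual=T -> ctr[2]=3
Ev 7: PC=2 idx=2 pred=T actual=T -> ctr[2]=3
Ev 8: PC=0 idx=0 pred=T actual=N -> ctr[0]=1
Ev 9: PC=6 idx=0 pred=N actual=T -> ctr[0]=2
Ev 10: PC=2 idx=2 pred=T actual=T -> ctr[2]=3
Ev 11: PC=2 idx=2 pred=T actual=N -> ctr[2]=2
Ev 12: PC=0 idx=0 pred=T actual=T -> ctr[0]=3
Ev 13: PC=0 idx=0 pred=T actual=T -> ctr[0]=3
Ev 14: PC=2 idx=2 pred=T actual=N -> ctr[2]=1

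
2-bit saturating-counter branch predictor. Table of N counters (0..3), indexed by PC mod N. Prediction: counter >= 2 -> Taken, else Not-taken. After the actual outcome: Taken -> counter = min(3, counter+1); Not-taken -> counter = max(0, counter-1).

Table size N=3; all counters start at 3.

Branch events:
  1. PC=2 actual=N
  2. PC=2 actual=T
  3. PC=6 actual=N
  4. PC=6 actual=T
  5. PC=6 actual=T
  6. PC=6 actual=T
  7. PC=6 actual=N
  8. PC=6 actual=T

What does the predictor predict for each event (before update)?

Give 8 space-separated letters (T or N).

Answer: T T T T T T T T

Derivation:
Ev 1: PC=2 idx=2 pred=T actual=N -> ctr[2]=2
Ev 2: PC=2 idx=2 pred=T actual=T -> ctr[2]=3
Ev 3: PC=6 idx=0 pred=T actual=N -> ctr[0]=2
Ev 4: PC=6 idx=0 pred=T actual=T -> ctr[0]=3
Ev 5: PC=6 idx=0 pred=T actual=T -> ctr[0]=3
Ev 6: PC=6 idx=0 pred=T actual=T -> ctr[0]=3
Ev 7: PC=6 idx=0 pred=T actual=N -> ctr[0]=2
Ev 8: PC=6 idx=0 pred=T actual=T -> ctr[0]=3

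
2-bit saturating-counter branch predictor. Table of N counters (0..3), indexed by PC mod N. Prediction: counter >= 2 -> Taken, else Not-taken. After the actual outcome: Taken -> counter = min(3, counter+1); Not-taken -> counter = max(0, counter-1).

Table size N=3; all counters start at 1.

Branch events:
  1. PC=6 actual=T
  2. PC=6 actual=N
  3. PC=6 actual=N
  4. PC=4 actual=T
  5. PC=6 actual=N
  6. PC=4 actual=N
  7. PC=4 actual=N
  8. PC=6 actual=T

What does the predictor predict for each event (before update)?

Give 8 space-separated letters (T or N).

Ev 1: PC=6 idx=0 pred=N actual=T -> ctr[0]=2
Ev 2: PC=6 idx=0 pred=T actual=N -> ctr[0]=1
Ev 3: PC=6 idx=0 pred=N actual=N -> ctr[0]=0
Ev 4: PC=4 idx=1 pred=N actual=T -> ctr[1]=2
Ev 5: PC=6 idx=0 pred=N actual=N -> ctr[0]=0
Ev 6: PC=4 idx=1 pred=T actual=N -> ctr[1]=1
Ev 7: PC=4 idx=1 pred=N actual=N -> ctr[1]=0
Ev 8: PC=6 idx=0 pred=N actual=T -> ctr[0]=1

Answer: N T N N N T N N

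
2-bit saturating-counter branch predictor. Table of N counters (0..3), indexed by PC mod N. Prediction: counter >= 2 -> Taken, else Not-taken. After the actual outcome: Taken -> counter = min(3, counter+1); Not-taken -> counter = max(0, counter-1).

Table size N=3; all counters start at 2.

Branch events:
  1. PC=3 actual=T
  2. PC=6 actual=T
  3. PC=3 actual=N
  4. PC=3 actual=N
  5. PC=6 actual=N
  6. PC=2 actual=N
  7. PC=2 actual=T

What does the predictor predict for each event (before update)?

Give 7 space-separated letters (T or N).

Ev 1: PC=3 idx=0 pred=T actual=T -> ctr[0]=3
Ev 2: PC=6 idx=0 pred=T actual=T -> ctr[0]=3
Ev 3: PC=3 idx=0 pred=T actual=N -> ctr[0]=2
Ev 4: PC=3 idx=0 pred=T actual=N -> ctr[0]=1
Ev 5: PC=6 idx=0 pred=N actual=N -> ctr[0]=0
Ev 6: PC=2 idx=2 pred=T actual=N -> ctr[2]=1
Ev 7: PC=2 idx=2 pred=N actual=T -> ctr[2]=2

Answer: T T T T N T N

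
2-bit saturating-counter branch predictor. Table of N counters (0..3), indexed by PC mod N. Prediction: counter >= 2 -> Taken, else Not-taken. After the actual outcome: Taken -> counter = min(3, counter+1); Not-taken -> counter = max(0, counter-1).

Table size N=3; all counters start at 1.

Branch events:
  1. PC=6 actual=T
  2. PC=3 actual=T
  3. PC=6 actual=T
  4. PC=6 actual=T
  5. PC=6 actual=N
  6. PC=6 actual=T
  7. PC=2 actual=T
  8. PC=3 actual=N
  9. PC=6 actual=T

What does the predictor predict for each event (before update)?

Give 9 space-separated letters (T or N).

Answer: N T T T T T N T T

Derivation:
Ev 1: PC=6 idx=0 pred=N actual=T -> ctr[0]=2
Ev 2: PC=3 idx=0 pred=T actual=T -> ctr[0]=3
Ev 3: PC=6 idx=0 pred=T actual=T -> ctr[0]=3
Ev 4: PC=6 idx=0 pred=T actual=T -> ctr[0]=3
Ev 5: PC=6 idx=0 pred=T actual=N -> ctr[0]=2
Ev 6: PC=6 idx=0 pred=T actual=T -> ctr[0]=3
Ev 7: PC=2 idx=2 pred=N actual=T -> ctr[2]=2
Ev 8: PC=3 idx=0 pred=T actual=N -> ctr[0]=2
Ev 9: PC=6 idx=0 pred=T actual=T -> ctr[0]=3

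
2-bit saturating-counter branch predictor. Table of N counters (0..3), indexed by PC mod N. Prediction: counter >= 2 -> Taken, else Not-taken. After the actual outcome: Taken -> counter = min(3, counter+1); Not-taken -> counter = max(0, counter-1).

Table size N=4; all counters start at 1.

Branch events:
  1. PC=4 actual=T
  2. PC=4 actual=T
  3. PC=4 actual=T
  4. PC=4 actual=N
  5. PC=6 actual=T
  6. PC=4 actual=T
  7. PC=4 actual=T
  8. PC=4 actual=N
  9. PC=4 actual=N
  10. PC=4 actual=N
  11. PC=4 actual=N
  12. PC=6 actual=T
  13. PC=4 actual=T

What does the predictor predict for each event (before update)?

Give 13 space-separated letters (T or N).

Ev 1: PC=4 idx=0 pred=N actual=T -> ctr[0]=2
Ev 2: PC=4 idx=0 pred=T actual=T -> ctr[0]=3
Ev 3: PC=4 idx=0 pred=T actual=T -> ctr[0]=3
Ev 4: PC=4 idx=0 pred=T actual=N -> ctr[0]=2
Ev 5: PC=6 idx=2 pred=N actual=T -> ctr[2]=2
Ev 6: PC=4 idx=0 pred=T actual=T -> ctr[0]=3
Ev 7: PC=4 idx=0 pred=T actual=T -> ctr[0]=3
Ev 8: PC=4 idx=0 pred=T actual=N -> ctr[0]=2
Ev 9: PC=4 idx=0 pred=T actual=N -> ctr[0]=1
Ev 10: PC=4 idx=0 pred=N actual=N -> ctr[0]=0
Ev 11: PC=4 idx=0 pred=N actual=N -> ctr[0]=0
Ev 12: PC=6 idx=2 pred=T actual=T -> ctr[2]=3
Ev 13: PC=4 idx=0 pred=N actual=T -> ctr[0]=1

Answer: N T T T N T T T T N N T N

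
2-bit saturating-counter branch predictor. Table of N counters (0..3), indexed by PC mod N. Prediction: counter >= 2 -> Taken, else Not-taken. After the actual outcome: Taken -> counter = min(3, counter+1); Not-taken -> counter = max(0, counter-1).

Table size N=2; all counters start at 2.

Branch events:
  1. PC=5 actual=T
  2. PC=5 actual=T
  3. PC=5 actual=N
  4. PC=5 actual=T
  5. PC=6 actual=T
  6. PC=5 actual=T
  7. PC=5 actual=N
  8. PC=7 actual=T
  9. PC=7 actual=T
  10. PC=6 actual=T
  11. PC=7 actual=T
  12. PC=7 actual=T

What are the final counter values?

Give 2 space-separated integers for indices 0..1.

Ev 1: PC=5 idx=1 pred=T actual=T -> ctr[1]=3
Ev 2: PC=5 idx=1 pred=T actual=T -> ctr[1]=3
Ev 3: PC=5 idx=1 pred=T actual=N -> ctr[1]=2
Ev 4: PC=5 idx=1 pred=T actual=T -> ctr[1]=3
Ev 5: PC=6 idx=0 pred=T actual=T -> ctr[0]=3
Ev 6: PC=5 idx=1 pred=T actual=T -> ctr[1]=3
Ev 7: PC=5 idx=1 pred=T actual=N -> ctr[1]=2
Ev 8: PC=7 idx=1 pred=T actual=T -> ctr[1]=3
Ev 9: PC=7 idx=1 pred=T actual=T -> ctr[1]=3
Ev 10: PC=6 idx=0 pred=T actual=T -> ctr[0]=3
Ev 11: PC=7 idx=1 pred=T actual=T -> ctr[1]=3
Ev 12: PC=7 idx=1 pred=T actual=T -> ctr[1]=3

Answer: 3 3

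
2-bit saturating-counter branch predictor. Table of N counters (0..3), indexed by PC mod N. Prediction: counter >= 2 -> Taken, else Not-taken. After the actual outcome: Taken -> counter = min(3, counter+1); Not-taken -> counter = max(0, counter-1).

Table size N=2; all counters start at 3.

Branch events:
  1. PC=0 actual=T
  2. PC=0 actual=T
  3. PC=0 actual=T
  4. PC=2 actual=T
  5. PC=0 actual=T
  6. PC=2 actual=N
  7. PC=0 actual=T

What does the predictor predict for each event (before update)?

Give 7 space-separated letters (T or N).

Ev 1: PC=0 idx=0 pred=T actual=T -> ctr[0]=3
Ev 2: PC=0 idx=0 pred=T actual=T -> ctr[0]=3
Ev 3: PC=0 idx=0 pred=T actual=T -> ctr[0]=3
Ev 4: PC=2 idx=0 pred=T actual=T -> ctr[0]=3
Ev 5: PC=0 idx=0 pred=T actual=T -> ctr[0]=3
Ev 6: PC=2 idx=0 pred=T actual=N -> ctr[0]=2
Ev 7: PC=0 idx=0 pred=T actual=T -> ctr[0]=3

Answer: T T T T T T T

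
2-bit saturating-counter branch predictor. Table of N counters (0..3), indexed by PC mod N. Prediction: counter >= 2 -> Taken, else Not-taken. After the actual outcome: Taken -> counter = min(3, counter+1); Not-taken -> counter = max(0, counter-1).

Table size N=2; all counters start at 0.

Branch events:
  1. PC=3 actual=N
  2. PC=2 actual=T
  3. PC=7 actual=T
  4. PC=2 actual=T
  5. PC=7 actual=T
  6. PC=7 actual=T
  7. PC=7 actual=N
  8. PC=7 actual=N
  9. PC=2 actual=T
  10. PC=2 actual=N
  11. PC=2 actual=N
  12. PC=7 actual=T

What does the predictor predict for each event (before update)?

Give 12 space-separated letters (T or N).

Answer: N N N N N T T T T T T N

Derivation:
Ev 1: PC=3 idx=1 pred=N actual=N -> ctr[1]=0
Ev 2: PC=2 idx=0 pred=N actual=T -> ctr[0]=1
Ev 3: PC=7 idx=1 pred=N actual=T -> ctr[1]=1
Ev 4: PC=2 idx=0 pred=N actual=T -> ctr[0]=2
Ev 5: PC=7 idx=1 pred=N actual=T -> ctr[1]=2
Ev 6: PC=7 idx=1 pred=T actual=T -> ctr[1]=3
Ev 7: PC=7 idx=1 pred=T actual=N -> ctr[1]=2
Ev 8: PC=7 idx=1 pred=T actual=N -> ctr[1]=1
Ev 9: PC=2 idx=0 pred=T actual=T -> ctr[0]=3
Ev 10: PC=2 idx=0 pred=T actual=N -> ctr[0]=2
Ev 11: PC=2 idx=0 pred=T actual=N -> ctr[0]=1
Ev 12: PC=7 idx=1 pred=N actual=T -> ctr[1]=2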